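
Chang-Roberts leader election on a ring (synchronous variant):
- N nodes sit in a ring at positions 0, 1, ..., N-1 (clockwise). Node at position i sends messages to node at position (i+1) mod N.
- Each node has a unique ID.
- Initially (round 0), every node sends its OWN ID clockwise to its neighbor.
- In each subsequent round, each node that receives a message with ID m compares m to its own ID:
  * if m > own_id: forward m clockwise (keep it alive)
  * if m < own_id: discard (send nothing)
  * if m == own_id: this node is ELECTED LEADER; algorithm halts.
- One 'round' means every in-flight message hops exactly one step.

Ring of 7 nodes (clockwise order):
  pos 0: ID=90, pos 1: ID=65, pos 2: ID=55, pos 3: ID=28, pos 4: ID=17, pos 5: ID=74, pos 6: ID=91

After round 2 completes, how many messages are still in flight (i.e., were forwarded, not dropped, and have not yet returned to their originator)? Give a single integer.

Answer: 4

Derivation:
Round 1: pos1(id65) recv 90: fwd; pos2(id55) recv 65: fwd; pos3(id28) recv 55: fwd; pos4(id17) recv 28: fwd; pos5(id74) recv 17: drop; pos6(id91) recv 74: drop; pos0(id90) recv 91: fwd
Round 2: pos2(id55) recv 90: fwd; pos3(id28) recv 65: fwd; pos4(id17) recv 55: fwd; pos5(id74) recv 28: drop; pos1(id65) recv 91: fwd
After round 2: 4 messages still in flight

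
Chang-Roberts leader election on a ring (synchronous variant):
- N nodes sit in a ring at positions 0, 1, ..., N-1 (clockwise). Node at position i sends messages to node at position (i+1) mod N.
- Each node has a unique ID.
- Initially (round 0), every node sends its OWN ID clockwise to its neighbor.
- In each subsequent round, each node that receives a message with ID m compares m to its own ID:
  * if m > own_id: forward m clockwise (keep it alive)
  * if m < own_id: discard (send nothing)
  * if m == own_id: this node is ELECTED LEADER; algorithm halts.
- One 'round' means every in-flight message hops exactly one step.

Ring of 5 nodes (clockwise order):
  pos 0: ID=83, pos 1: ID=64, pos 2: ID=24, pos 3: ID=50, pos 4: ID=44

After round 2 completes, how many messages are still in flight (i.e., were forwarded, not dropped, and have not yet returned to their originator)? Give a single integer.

Round 1: pos1(id64) recv 83: fwd; pos2(id24) recv 64: fwd; pos3(id50) recv 24: drop; pos4(id44) recv 50: fwd; pos0(id83) recv 44: drop
Round 2: pos2(id24) recv 83: fwd; pos3(id50) recv 64: fwd; pos0(id83) recv 50: drop
After round 2: 2 messages still in flight

Answer: 2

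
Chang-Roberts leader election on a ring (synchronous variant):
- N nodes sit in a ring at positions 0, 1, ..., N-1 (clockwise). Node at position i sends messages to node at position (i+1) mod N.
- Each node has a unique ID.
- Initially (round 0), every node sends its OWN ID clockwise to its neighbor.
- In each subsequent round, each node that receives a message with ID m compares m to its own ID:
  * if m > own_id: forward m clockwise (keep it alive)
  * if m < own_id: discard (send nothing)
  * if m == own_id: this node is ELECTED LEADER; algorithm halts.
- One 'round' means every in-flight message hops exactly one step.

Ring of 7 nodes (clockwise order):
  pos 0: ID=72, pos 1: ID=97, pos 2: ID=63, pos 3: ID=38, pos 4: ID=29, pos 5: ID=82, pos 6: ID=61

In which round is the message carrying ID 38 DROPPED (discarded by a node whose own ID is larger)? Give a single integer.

Round 1: pos1(id97) recv 72: drop; pos2(id63) recv 97: fwd; pos3(id38) recv 63: fwd; pos4(id29) recv 38: fwd; pos5(id82) recv 29: drop; pos6(id61) recv 82: fwd; pos0(id72) recv 61: drop
Round 2: pos3(id38) recv 97: fwd; pos4(id29) recv 63: fwd; pos5(id82) recv 38: drop; pos0(id72) recv 82: fwd
Round 3: pos4(id29) recv 97: fwd; pos5(id82) recv 63: drop; pos1(id97) recv 82: drop
Round 4: pos5(id82) recv 97: fwd
Round 5: pos6(id61) recv 97: fwd
Round 6: pos0(id72) recv 97: fwd
Round 7: pos1(id97) recv 97: ELECTED
Message ID 38 originates at pos 3; dropped at pos 5 in round 2

Answer: 2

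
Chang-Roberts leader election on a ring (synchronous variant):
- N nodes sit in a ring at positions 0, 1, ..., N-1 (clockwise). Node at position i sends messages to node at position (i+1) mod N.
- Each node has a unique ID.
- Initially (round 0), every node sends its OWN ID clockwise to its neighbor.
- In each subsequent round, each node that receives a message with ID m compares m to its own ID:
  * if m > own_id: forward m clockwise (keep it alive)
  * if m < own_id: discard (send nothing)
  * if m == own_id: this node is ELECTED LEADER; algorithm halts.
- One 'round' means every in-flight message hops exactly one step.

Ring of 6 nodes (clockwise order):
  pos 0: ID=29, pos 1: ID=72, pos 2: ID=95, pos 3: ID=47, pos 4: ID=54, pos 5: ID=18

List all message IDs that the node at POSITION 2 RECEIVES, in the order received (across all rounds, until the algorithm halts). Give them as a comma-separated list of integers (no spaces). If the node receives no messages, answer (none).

Answer: 72,95

Derivation:
Round 1: pos1(id72) recv 29: drop; pos2(id95) recv 72: drop; pos3(id47) recv 95: fwd; pos4(id54) recv 47: drop; pos5(id18) recv 54: fwd; pos0(id29) recv 18: drop
Round 2: pos4(id54) recv 95: fwd; pos0(id29) recv 54: fwd
Round 3: pos5(id18) recv 95: fwd; pos1(id72) recv 54: drop
Round 4: pos0(id29) recv 95: fwd
Round 5: pos1(id72) recv 95: fwd
Round 6: pos2(id95) recv 95: ELECTED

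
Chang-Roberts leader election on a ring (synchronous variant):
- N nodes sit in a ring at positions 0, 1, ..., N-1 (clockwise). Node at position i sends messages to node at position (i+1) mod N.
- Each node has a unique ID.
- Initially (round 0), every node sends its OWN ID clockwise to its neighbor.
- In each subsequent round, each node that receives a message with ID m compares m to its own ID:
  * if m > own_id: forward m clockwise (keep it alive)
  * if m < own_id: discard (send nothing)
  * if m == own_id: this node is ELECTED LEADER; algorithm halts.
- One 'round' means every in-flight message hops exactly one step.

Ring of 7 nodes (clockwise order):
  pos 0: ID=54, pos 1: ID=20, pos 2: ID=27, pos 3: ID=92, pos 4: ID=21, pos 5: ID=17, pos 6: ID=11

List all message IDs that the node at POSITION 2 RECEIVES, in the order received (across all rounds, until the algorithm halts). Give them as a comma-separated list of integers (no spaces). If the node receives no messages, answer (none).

Round 1: pos1(id20) recv 54: fwd; pos2(id27) recv 20: drop; pos3(id92) recv 27: drop; pos4(id21) recv 92: fwd; pos5(id17) recv 21: fwd; pos6(id11) recv 17: fwd; pos0(id54) recv 11: drop
Round 2: pos2(id27) recv 54: fwd; pos5(id17) recv 92: fwd; pos6(id11) recv 21: fwd; pos0(id54) recv 17: drop
Round 3: pos3(id92) recv 54: drop; pos6(id11) recv 92: fwd; pos0(id54) recv 21: drop
Round 4: pos0(id54) recv 92: fwd
Round 5: pos1(id20) recv 92: fwd
Round 6: pos2(id27) recv 92: fwd
Round 7: pos3(id92) recv 92: ELECTED

Answer: 20,54,92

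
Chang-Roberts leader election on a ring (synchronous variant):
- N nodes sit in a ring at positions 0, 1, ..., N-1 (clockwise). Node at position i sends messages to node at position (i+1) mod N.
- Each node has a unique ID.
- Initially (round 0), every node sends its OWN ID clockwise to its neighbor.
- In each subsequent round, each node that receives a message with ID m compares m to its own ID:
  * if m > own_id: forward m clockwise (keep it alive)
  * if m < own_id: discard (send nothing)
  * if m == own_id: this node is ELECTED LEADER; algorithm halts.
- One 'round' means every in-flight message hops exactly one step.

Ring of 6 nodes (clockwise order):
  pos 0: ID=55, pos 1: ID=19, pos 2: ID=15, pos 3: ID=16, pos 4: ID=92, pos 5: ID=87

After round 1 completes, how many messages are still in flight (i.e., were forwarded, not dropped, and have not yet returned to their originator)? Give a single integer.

Answer: 4

Derivation:
Round 1: pos1(id19) recv 55: fwd; pos2(id15) recv 19: fwd; pos3(id16) recv 15: drop; pos4(id92) recv 16: drop; pos5(id87) recv 92: fwd; pos0(id55) recv 87: fwd
After round 1: 4 messages still in flight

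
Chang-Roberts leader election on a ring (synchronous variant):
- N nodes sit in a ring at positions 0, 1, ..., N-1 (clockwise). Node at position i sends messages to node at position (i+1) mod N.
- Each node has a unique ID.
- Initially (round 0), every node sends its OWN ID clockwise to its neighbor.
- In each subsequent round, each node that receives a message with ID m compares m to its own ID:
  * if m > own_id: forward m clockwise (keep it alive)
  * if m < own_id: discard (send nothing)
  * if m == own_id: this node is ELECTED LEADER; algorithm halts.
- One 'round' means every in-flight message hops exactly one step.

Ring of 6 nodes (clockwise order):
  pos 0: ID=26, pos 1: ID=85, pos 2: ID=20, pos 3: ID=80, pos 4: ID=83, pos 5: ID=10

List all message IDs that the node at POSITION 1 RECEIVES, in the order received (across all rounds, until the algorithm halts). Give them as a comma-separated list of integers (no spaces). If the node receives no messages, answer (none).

Answer: 26,83,85

Derivation:
Round 1: pos1(id85) recv 26: drop; pos2(id20) recv 85: fwd; pos3(id80) recv 20: drop; pos4(id83) recv 80: drop; pos5(id10) recv 83: fwd; pos0(id26) recv 10: drop
Round 2: pos3(id80) recv 85: fwd; pos0(id26) recv 83: fwd
Round 3: pos4(id83) recv 85: fwd; pos1(id85) recv 83: drop
Round 4: pos5(id10) recv 85: fwd
Round 5: pos0(id26) recv 85: fwd
Round 6: pos1(id85) recv 85: ELECTED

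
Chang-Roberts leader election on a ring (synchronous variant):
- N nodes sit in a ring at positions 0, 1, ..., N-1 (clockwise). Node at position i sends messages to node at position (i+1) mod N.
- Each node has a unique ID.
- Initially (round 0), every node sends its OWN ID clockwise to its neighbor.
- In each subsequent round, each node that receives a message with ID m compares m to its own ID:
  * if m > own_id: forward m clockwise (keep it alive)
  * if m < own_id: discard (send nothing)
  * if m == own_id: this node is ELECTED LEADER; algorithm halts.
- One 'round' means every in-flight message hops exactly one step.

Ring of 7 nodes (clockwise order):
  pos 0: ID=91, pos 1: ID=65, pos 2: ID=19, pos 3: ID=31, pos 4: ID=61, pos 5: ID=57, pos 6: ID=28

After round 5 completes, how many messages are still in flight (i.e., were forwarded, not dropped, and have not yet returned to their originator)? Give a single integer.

Answer: 2

Derivation:
Round 1: pos1(id65) recv 91: fwd; pos2(id19) recv 65: fwd; pos3(id31) recv 19: drop; pos4(id61) recv 31: drop; pos5(id57) recv 61: fwd; pos6(id28) recv 57: fwd; pos0(id91) recv 28: drop
Round 2: pos2(id19) recv 91: fwd; pos3(id31) recv 65: fwd; pos6(id28) recv 61: fwd; pos0(id91) recv 57: drop
Round 3: pos3(id31) recv 91: fwd; pos4(id61) recv 65: fwd; pos0(id91) recv 61: drop
Round 4: pos4(id61) recv 91: fwd; pos5(id57) recv 65: fwd
Round 5: pos5(id57) recv 91: fwd; pos6(id28) recv 65: fwd
After round 5: 2 messages still in flight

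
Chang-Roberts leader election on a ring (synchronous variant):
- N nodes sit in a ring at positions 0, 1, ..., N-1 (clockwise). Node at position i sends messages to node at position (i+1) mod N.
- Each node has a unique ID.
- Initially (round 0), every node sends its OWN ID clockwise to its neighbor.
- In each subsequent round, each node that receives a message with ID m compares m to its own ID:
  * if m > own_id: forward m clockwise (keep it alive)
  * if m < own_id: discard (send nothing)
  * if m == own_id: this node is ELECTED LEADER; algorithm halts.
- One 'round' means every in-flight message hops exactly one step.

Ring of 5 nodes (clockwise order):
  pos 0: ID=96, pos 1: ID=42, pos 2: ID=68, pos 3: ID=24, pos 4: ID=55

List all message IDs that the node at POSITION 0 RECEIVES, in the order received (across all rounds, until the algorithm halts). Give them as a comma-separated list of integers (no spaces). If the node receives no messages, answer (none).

Answer: 55,68,96

Derivation:
Round 1: pos1(id42) recv 96: fwd; pos2(id68) recv 42: drop; pos3(id24) recv 68: fwd; pos4(id55) recv 24: drop; pos0(id96) recv 55: drop
Round 2: pos2(id68) recv 96: fwd; pos4(id55) recv 68: fwd
Round 3: pos3(id24) recv 96: fwd; pos0(id96) recv 68: drop
Round 4: pos4(id55) recv 96: fwd
Round 5: pos0(id96) recv 96: ELECTED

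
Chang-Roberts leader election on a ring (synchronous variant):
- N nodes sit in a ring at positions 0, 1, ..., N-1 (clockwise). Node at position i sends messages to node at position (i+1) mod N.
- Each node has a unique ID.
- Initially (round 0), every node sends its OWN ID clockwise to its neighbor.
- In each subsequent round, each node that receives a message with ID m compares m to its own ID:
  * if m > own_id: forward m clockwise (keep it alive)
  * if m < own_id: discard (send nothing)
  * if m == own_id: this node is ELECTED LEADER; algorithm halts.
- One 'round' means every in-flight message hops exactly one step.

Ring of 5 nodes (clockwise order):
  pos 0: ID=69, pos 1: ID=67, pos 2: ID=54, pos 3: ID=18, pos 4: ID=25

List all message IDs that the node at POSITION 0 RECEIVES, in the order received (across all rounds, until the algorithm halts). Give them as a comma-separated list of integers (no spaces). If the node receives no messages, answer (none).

Answer: 25,54,67,69

Derivation:
Round 1: pos1(id67) recv 69: fwd; pos2(id54) recv 67: fwd; pos3(id18) recv 54: fwd; pos4(id25) recv 18: drop; pos0(id69) recv 25: drop
Round 2: pos2(id54) recv 69: fwd; pos3(id18) recv 67: fwd; pos4(id25) recv 54: fwd
Round 3: pos3(id18) recv 69: fwd; pos4(id25) recv 67: fwd; pos0(id69) recv 54: drop
Round 4: pos4(id25) recv 69: fwd; pos0(id69) recv 67: drop
Round 5: pos0(id69) recv 69: ELECTED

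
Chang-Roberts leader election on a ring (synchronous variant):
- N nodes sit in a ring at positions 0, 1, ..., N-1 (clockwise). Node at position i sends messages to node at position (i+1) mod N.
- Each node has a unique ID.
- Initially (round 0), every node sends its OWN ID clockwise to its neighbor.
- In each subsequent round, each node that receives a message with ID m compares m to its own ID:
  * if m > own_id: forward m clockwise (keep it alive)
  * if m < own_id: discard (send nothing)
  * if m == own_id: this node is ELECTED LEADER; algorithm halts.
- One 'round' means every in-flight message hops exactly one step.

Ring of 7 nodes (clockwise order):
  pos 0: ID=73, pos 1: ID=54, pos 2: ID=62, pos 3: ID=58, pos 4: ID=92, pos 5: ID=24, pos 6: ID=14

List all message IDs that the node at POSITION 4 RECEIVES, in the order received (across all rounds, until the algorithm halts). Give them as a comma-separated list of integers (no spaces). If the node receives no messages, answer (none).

Round 1: pos1(id54) recv 73: fwd; pos2(id62) recv 54: drop; pos3(id58) recv 62: fwd; pos4(id92) recv 58: drop; pos5(id24) recv 92: fwd; pos6(id14) recv 24: fwd; pos0(id73) recv 14: drop
Round 2: pos2(id62) recv 73: fwd; pos4(id92) recv 62: drop; pos6(id14) recv 92: fwd; pos0(id73) recv 24: drop
Round 3: pos3(id58) recv 73: fwd; pos0(id73) recv 92: fwd
Round 4: pos4(id92) recv 73: drop; pos1(id54) recv 92: fwd
Round 5: pos2(id62) recv 92: fwd
Round 6: pos3(id58) recv 92: fwd
Round 7: pos4(id92) recv 92: ELECTED

Answer: 58,62,73,92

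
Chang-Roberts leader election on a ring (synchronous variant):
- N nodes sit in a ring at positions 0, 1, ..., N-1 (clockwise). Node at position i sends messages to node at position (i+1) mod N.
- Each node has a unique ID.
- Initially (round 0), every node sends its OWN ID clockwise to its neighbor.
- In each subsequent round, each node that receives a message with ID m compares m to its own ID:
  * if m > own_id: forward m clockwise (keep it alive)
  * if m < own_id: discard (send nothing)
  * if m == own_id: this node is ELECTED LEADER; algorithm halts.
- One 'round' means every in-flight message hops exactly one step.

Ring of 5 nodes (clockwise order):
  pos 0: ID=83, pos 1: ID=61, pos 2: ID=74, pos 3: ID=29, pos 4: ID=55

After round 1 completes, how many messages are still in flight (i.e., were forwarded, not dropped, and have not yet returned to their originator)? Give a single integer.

Round 1: pos1(id61) recv 83: fwd; pos2(id74) recv 61: drop; pos3(id29) recv 74: fwd; pos4(id55) recv 29: drop; pos0(id83) recv 55: drop
After round 1: 2 messages still in flight

Answer: 2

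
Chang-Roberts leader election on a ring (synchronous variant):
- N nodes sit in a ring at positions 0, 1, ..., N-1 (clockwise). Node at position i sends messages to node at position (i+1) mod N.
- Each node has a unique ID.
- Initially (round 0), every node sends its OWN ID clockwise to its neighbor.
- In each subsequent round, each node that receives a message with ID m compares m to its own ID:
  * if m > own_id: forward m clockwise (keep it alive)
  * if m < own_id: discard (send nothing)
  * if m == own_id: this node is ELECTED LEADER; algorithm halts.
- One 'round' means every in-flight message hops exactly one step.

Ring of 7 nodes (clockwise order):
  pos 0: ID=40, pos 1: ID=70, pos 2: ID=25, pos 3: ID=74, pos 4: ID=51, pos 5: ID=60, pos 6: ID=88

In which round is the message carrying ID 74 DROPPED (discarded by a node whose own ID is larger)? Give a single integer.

Round 1: pos1(id70) recv 40: drop; pos2(id25) recv 70: fwd; pos3(id74) recv 25: drop; pos4(id51) recv 74: fwd; pos5(id60) recv 51: drop; pos6(id88) recv 60: drop; pos0(id40) recv 88: fwd
Round 2: pos3(id74) recv 70: drop; pos5(id60) recv 74: fwd; pos1(id70) recv 88: fwd
Round 3: pos6(id88) recv 74: drop; pos2(id25) recv 88: fwd
Round 4: pos3(id74) recv 88: fwd
Round 5: pos4(id51) recv 88: fwd
Round 6: pos5(id60) recv 88: fwd
Round 7: pos6(id88) recv 88: ELECTED
Message ID 74 originates at pos 3; dropped at pos 6 in round 3

Answer: 3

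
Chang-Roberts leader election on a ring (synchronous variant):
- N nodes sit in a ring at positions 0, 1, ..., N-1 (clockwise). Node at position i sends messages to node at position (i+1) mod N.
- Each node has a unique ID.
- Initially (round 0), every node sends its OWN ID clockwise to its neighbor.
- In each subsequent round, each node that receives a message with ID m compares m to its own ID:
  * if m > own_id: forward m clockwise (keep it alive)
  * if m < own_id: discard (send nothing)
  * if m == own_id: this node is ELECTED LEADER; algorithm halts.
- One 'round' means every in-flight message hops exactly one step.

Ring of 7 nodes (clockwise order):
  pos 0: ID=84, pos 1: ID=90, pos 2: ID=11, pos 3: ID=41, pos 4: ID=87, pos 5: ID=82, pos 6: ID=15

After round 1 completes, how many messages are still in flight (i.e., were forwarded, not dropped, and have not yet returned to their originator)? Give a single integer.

Round 1: pos1(id90) recv 84: drop; pos2(id11) recv 90: fwd; pos3(id41) recv 11: drop; pos4(id87) recv 41: drop; pos5(id82) recv 87: fwd; pos6(id15) recv 82: fwd; pos0(id84) recv 15: drop
After round 1: 3 messages still in flight

Answer: 3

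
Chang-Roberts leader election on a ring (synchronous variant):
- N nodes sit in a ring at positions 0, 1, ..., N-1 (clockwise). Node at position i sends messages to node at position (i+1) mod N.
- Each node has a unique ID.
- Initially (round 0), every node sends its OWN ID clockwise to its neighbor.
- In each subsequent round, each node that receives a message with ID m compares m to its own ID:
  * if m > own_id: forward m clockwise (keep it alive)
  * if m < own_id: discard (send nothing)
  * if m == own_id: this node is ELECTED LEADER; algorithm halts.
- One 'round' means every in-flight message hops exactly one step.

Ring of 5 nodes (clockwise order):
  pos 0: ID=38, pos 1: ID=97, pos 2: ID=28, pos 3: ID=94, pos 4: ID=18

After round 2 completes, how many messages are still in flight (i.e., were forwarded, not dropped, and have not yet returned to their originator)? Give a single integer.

Answer: 2

Derivation:
Round 1: pos1(id97) recv 38: drop; pos2(id28) recv 97: fwd; pos3(id94) recv 28: drop; pos4(id18) recv 94: fwd; pos0(id38) recv 18: drop
Round 2: pos3(id94) recv 97: fwd; pos0(id38) recv 94: fwd
After round 2: 2 messages still in flight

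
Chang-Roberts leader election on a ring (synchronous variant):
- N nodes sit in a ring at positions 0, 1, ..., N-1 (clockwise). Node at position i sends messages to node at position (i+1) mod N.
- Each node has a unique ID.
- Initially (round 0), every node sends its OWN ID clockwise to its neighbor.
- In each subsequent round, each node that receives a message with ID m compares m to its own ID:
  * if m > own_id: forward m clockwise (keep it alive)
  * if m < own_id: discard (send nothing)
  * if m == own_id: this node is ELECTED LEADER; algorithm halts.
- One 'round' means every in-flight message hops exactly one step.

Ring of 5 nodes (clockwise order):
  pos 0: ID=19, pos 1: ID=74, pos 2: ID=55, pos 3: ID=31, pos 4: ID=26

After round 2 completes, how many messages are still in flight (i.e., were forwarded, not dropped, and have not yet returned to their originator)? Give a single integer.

Answer: 3

Derivation:
Round 1: pos1(id74) recv 19: drop; pos2(id55) recv 74: fwd; pos3(id31) recv 55: fwd; pos4(id26) recv 31: fwd; pos0(id19) recv 26: fwd
Round 2: pos3(id31) recv 74: fwd; pos4(id26) recv 55: fwd; pos0(id19) recv 31: fwd; pos1(id74) recv 26: drop
After round 2: 3 messages still in flight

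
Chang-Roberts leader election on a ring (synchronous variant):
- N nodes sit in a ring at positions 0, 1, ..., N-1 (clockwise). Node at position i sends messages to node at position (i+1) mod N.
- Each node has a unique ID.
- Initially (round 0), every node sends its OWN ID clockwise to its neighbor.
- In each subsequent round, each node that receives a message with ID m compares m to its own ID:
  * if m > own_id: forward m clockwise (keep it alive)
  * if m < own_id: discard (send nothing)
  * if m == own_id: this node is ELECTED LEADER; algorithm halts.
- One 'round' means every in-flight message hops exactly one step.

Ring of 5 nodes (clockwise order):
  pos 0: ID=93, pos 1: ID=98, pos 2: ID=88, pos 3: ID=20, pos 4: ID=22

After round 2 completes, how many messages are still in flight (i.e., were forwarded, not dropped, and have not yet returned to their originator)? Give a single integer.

Answer: 2

Derivation:
Round 1: pos1(id98) recv 93: drop; pos2(id88) recv 98: fwd; pos3(id20) recv 88: fwd; pos4(id22) recv 20: drop; pos0(id93) recv 22: drop
Round 2: pos3(id20) recv 98: fwd; pos4(id22) recv 88: fwd
After round 2: 2 messages still in flight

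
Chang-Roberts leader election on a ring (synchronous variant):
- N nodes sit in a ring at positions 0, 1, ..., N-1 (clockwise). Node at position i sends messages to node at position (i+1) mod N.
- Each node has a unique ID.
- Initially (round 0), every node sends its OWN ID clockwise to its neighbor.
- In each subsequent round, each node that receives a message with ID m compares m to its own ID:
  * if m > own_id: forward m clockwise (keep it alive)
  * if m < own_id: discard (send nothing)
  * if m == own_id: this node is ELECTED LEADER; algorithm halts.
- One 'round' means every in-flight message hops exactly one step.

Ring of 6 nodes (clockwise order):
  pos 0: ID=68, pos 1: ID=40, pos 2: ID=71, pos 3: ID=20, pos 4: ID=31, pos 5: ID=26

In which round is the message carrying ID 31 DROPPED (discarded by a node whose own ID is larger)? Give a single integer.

Answer: 2

Derivation:
Round 1: pos1(id40) recv 68: fwd; pos2(id71) recv 40: drop; pos3(id20) recv 71: fwd; pos4(id31) recv 20: drop; pos5(id26) recv 31: fwd; pos0(id68) recv 26: drop
Round 2: pos2(id71) recv 68: drop; pos4(id31) recv 71: fwd; pos0(id68) recv 31: drop
Round 3: pos5(id26) recv 71: fwd
Round 4: pos0(id68) recv 71: fwd
Round 5: pos1(id40) recv 71: fwd
Round 6: pos2(id71) recv 71: ELECTED
Message ID 31 originates at pos 4; dropped at pos 0 in round 2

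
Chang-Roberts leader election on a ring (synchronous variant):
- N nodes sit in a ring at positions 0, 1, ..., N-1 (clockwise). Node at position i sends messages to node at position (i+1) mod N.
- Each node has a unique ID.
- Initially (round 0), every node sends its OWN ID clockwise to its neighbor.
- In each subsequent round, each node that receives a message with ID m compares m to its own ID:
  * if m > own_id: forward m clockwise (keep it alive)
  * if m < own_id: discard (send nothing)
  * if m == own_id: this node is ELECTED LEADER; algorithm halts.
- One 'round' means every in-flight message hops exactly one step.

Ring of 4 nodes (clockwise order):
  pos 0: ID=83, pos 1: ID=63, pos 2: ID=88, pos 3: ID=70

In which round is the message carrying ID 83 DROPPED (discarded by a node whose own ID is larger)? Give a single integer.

Round 1: pos1(id63) recv 83: fwd; pos2(id88) recv 63: drop; pos3(id70) recv 88: fwd; pos0(id83) recv 70: drop
Round 2: pos2(id88) recv 83: drop; pos0(id83) recv 88: fwd
Round 3: pos1(id63) recv 88: fwd
Round 4: pos2(id88) recv 88: ELECTED
Message ID 83 originates at pos 0; dropped at pos 2 in round 2

Answer: 2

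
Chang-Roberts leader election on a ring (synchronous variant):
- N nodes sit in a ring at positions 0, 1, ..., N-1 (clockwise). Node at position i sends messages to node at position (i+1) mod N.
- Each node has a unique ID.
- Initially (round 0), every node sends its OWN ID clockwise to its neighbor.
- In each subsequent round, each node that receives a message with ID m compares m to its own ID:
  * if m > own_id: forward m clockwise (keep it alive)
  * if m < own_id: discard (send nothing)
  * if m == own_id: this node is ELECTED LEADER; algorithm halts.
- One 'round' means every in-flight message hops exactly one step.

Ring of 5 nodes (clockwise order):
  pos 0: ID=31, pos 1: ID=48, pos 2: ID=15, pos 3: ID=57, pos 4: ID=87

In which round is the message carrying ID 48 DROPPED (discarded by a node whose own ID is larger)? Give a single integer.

Round 1: pos1(id48) recv 31: drop; pos2(id15) recv 48: fwd; pos3(id57) recv 15: drop; pos4(id87) recv 57: drop; pos0(id31) recv 87: fwd
Round 2: pos3(id57) recv 48: drop; pos1(id48) recv 87: fwd
Round 3: pos2(id15) recv 87: fwd
Round 4: pos3(id57) recv 87: fwd
Round 5: pos4(id87) recv 87: ELECTED
Message ID 48 originates at pos 1; dropped at pos 3 in round 2

Answer: 2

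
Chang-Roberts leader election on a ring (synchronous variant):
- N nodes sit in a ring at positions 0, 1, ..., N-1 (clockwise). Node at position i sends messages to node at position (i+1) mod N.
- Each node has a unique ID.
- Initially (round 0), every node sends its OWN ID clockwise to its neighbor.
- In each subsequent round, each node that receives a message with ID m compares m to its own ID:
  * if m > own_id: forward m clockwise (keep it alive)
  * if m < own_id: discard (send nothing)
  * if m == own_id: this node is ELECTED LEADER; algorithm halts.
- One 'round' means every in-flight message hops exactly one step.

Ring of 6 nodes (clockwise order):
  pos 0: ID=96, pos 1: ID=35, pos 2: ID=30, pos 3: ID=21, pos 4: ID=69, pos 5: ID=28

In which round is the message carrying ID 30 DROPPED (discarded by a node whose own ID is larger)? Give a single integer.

Answer: 2

Derivation:
Round 1: pos1(id35) recv 96: fwd; pos2(id30) recv 35: fwd; pos3(id21) recv 30: fwd; pos4(id69) recv 21: drop; pos5(id28) recv 69: fwd; pos0(id96) recv 28: drop
Round 2: pos2(id30) recv 96: fwd; pos3(id21) recv 35: fwd; pos4(id69) recv 30: drop; pos0(id96) recv 69: drop
Round 3: pos3(id21) recv 96: fwd; pos4(id69) recv 35: drop
Round 4: pos4(id69) recv 96: fwd
Round 5: pos5(id28) recv 96: fwd
Round 6: pos0(id96) recv 96: ELECTED
Message ID 30 originates at pos 2; dropped at pos 4 in round 2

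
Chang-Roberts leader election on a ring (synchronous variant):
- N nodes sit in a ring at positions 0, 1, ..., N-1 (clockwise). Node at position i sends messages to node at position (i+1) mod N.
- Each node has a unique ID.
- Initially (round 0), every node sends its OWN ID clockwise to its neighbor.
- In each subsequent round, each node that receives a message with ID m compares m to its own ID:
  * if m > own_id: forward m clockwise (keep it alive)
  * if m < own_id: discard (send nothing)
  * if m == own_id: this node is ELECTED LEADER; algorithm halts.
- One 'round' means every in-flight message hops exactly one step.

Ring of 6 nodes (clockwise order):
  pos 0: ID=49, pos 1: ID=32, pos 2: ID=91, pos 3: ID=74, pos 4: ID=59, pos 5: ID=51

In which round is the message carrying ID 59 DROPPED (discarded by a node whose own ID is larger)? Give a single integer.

Answer: 4

Derivation:
Round 1: pos1(id32) recv 49: fwd; pos2(id91) recv 32: drop; pos3(id74) recv 91: fwd; pos4(id59) recv 74: fwd; pos5(id51) recv 59: fwd; pos0(id49) recv 51: fwd
Round 2: pos2(id91) recv 49: drop; pos4(id59) recv 91: fwd; pos5(id51) recv 74: fwd; pos0(id49) recv 59: fwd; pos1(id32) recv 51: fwd
Round 3: pos5(id51) recv 91: fwd; pos0(id49) recv 74: fwd; pos1(id32) recv 59: fwd; pos2(id91) recv 51: drop
Round 4: pos0(id49) recv 91: fwd; pos1(id32) recv 74: fwd; pos2(id91) recv 59: drop
Round 5: pos1(id32) recv 91: fwd; pos2(id91) recv 74: drop
Round 6: pos2(id91) recv 91: ELECTED
Message ID 59 originates at pos 4; dropped at pos 2 in round 4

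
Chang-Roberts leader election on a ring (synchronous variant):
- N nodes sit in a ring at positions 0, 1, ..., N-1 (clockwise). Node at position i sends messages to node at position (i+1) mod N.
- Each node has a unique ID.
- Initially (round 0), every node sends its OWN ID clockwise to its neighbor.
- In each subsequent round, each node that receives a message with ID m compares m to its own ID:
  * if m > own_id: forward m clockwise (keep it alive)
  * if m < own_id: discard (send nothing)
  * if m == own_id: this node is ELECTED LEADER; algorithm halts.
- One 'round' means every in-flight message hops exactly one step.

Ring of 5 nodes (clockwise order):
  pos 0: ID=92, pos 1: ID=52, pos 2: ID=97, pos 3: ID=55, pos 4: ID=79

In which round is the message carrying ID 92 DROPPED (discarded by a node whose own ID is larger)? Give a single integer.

Answer: 2

Derivation:
Round 1: pos1(id52) recv 92: fwd; pos2(id97) recv 52: drop; pos3(id55) recv 97: fwd; pos4(id79) recv 55: drop; pos0(id92) recv 79: drop
Round 2: pos2(id97) recv 92: drop; pos4(id79) recv 97: fwd
Round 3: pos0(id92) recv 97: fwd
Round 4: pos1(id52) recv 97: fwd
Round 5: pos2(id97) recv 97: ELECTED
Message ID 92 originates at pos 0; dropped at pos 2 in round 2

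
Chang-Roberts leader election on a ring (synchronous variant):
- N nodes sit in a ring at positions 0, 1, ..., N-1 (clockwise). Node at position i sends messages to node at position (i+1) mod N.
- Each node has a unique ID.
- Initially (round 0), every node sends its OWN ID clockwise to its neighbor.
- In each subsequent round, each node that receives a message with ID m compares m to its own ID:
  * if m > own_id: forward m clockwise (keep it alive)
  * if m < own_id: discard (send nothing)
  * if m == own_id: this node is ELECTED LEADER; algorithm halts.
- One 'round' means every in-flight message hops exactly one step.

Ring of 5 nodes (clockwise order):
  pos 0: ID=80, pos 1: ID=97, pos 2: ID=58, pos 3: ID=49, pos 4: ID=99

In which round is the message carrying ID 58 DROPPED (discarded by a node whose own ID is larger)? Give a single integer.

Answer: 2

Derivation:
Round 1: pos1(id97) recv 80: drop; pos2(id58) recv 97: fwd; pos3(id49) recv 58: fwd; pos4(id99) recv 49: drop; pos0(id80) recv 99: fwd
Round 2: pos3(id49) recv 97: fwd; pos4(id99) recv 58: drop; pos1(id97) recv 99: fwd
Round 3: pos4(id99) recv 97: drop; pos2(id58) recv 99: fwd
Round 4: pos3(id49) recv 99: fwd
Round 5: pos4(id99) recv 99: ELECTED
Message ID 58 originates at pos 2; dropped at pos 4 in round 2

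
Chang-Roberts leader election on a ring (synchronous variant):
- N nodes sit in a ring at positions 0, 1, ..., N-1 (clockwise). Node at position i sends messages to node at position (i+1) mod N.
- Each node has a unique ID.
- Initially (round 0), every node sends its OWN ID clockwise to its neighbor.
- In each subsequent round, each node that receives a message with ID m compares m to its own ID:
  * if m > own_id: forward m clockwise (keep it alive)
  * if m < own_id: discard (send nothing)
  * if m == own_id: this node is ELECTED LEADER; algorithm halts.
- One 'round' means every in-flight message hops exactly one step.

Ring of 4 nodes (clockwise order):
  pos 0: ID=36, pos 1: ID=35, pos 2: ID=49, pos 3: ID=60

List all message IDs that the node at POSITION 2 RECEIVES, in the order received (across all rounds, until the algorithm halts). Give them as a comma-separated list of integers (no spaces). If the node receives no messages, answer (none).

Answer: 35,36,60

Derivation:
Round 1: pos1(id35) recv 36: fwd; pos2(id49) recv 35: drop; pos3(id60) recv 49: drop; pos0(id36) recv 60: fwd
Round 2: pos2(id49) recv 36: drop; pos1(id35) recv 60: fwd
Round 3: pos2(id49) recv 60: fwd
Round 4: pos3(id60) recv 60: ELECTED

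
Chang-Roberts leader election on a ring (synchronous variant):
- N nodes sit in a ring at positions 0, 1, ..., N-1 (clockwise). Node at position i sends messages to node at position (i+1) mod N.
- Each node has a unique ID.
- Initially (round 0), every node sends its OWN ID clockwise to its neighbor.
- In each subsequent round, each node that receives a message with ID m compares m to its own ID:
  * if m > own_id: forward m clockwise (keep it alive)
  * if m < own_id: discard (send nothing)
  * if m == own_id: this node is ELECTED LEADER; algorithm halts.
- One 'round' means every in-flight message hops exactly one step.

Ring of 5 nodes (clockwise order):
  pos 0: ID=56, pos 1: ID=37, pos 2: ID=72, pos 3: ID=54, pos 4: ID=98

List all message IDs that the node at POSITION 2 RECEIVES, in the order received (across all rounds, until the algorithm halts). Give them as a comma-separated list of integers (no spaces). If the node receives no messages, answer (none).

Round 1: pos1(id37) recv 56: fwd; pos2(id72) recv 37: drop; pos3(id54) recv 72: fwd; pos4(id98) recv 54: drop; pos0(id56) recv 98: fwd
Round 2: pos2(id72) recv 56: drop; pos4(id98) recv 72: drop; pos1(id37) recv 98: fwd
Round 3: pos2(id72) recv 98: fwd
Round 4: pos3(id54) recv 98: fwd
Round 5: pos4(id98) recv 98: ELECTED

Answer: 37,56,98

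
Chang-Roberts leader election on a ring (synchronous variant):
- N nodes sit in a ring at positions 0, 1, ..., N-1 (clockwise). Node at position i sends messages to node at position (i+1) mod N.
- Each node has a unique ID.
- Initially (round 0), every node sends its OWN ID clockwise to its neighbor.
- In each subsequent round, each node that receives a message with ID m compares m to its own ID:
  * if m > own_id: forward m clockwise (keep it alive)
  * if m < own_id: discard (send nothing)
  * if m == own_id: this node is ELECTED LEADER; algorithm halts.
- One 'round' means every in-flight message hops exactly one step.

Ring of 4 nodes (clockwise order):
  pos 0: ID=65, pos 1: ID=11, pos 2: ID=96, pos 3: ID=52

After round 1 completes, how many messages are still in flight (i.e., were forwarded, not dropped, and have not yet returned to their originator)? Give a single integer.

Round 1: pos1(id11) recv 65: fwd; pos2(id96) recv 11: drop; pos3(id52) recv 96: fwd; pos0(id65) recv 52: drop
After round 1: 2 messages still in flight

Answer: 2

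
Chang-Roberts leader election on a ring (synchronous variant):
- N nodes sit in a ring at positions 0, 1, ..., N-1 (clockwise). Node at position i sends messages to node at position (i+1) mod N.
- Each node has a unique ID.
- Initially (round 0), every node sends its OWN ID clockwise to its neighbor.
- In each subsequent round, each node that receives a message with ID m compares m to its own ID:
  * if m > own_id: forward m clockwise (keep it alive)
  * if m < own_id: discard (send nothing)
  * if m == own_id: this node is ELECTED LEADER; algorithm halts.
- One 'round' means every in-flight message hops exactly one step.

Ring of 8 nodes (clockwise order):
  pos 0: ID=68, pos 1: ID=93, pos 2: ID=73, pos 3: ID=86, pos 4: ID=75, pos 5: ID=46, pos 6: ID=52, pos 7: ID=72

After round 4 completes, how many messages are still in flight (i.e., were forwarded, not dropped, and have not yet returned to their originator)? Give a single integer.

Round 1: pos1(id93) recv 68: drop; pos2(id73) recv 93: fwd; pos3(id86) recv 73: drop; pos4(id75) recv 86: fwd; pos5(id46) recv 75: fwd; pos6(id52) recv 46: drop; pos7(id72) recv 52: drop; pos0(id68) recv 72: fwd
Round 2: pos3(id86) recv 93: fwd; pos5(id46) recv 86: fwd; pos6(id52) recv 75: fwd; pos1(id93) recv 72: drop
Round 3: pos4(id75) recv 93: fwd; pos6(id52) recv 86: fwd; pos7(id72) recv 75: fwd
Round 4: pos5(id46) recv 93: fwd; pos7(id72) recv 86: fwd; pos0(id68) recv 75: fwd
After round 4: 3 messages still in flight

Answer: 3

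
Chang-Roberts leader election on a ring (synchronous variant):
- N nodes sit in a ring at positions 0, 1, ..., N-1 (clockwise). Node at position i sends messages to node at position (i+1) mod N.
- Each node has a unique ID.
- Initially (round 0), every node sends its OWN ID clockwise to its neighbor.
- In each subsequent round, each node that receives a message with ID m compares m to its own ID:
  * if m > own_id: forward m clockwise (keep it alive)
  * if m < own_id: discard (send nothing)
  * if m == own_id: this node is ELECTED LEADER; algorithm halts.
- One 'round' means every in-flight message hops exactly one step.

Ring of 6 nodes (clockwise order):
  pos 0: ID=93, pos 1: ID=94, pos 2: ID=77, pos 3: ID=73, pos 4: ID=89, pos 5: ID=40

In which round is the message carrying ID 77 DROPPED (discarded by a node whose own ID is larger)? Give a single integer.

Round 1: pos1(id94) recv 93: drop; pos2(id77) recv 94: fwd; pos3(id73) recv 77: fwd; pos4(id89) recv 73: drop; pos5(id40) recv 89: fwd; pos0(id93) recv 40: drop
Round 2: pos3(id73) recv 94: fwd; pos4(id89) recv 77: drop; pos0(id93) recv 89: drop
Round 3: pos4(id89) recv 94: fwd
Round 4: pos5(id40) recv 94: fwd
Round 5: pos0(id93) recv 94: fwd
Round 6: pos1(id94) recv 94: ELECTED
Message ID 77 originates at pos 2; dropped at pos 4 in round 2

Answer: 2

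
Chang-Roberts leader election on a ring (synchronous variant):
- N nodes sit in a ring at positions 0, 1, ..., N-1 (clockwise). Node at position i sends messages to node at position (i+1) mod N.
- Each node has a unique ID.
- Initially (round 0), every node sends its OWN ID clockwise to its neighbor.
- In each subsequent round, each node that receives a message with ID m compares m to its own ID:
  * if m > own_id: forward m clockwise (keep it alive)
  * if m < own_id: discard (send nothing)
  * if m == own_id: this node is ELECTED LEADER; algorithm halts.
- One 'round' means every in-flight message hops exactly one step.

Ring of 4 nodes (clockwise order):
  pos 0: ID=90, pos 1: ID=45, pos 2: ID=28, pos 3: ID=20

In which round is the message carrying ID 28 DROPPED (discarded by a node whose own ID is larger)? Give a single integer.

Round 1: pos1(id45) recv 90: fwd; pos2(id28) recv 45: fwd; pos3(id20) recv 28: fwd; pos0(id90) recv 20: drop
Round 2: pos2(id28) recv 90: fwd; pos3(id20) recv 45: fwd; pos0(id90) recv 28: drop
Round 3: pos3(id20) recv 90: fwd; pos0(id90) recv 45: drop
Round 4: pos0(id90) recv 90: ELECTED
Message ID 28 originates at pos 2; dropped at pos 0 in round 2

Answer: 2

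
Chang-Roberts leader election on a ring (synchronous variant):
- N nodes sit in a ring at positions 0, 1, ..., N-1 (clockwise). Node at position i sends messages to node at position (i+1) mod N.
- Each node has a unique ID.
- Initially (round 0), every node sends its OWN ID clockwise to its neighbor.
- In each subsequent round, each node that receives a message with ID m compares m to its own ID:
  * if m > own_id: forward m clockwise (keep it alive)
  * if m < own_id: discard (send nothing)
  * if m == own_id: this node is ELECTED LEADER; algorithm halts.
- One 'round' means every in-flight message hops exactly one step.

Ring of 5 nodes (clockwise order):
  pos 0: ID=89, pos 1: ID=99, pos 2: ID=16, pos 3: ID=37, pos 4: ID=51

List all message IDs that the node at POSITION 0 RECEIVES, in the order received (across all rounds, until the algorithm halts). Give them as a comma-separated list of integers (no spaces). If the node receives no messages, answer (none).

Round 1: pos1(id99) recv 89: drop; pos2(id16) recv 99: fwd; pos3(id37) recv 16: drop; pos4(id51) recv 37: drop; pos0(id89) recv 51: drop
Round 2: pos3(id37) recv 99: fwd
Round 3: pos4(id51) recv 99: fwd
Round 4: pos0(id89) recv 99: fwd
Round 5: pos1(id99) recv 99: ELECTED

Answer: 51,99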